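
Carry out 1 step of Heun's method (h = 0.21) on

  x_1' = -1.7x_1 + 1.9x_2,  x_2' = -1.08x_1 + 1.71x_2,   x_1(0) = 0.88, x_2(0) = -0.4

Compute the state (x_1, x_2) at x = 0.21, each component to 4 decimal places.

0.4223, -0.7511

Heun on (x_1,x_2): k1 = f(x_n, state_n); k2 = f(x_n + h, state_n + h·k1); state_{n+1} = state_n + (h/2)·(k1 + k2).
0.000000: (0.880000, -0.400000)
  k1 = (-2.256000, -1.634400)
  predictor → (0.406240, -0.743224)
  k2 = (-2.102734, -1.709652)
  → (0.422333, -0.751125)
(x_1(0.21), x_2(0.21)) ≈ (0.4223, -0.7511)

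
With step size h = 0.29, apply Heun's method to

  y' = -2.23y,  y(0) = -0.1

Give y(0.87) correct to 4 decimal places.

Heun: k1 = f(t_n, y_n); k2 = f(t_n + h, y_n + h·k1); y_{n+1} = y_n + (h/2)·(k1 + k2).
t=0.000000, y=-0.100000:
  k1 = f(0.000000, -0.100000) = 0.223000
  k2 = f(0.290000, -0.035330) = 0.078786
  y ← -0.100000 + (0.29/2)·(0.223000 + 0.078786) = -0.056241
t=0.290000, y=-0.056241:
  k1 = f(0.290000, -0.056241) = 0.125418
  k2 = f(0.580000, -0.019870) = 0.044310
  y ← -0.056241 + (0.29/2)·(0.125418 + 0.044310) = -0.031631
t=0.580000, y=-0.031631:
  k1 = f(0.580000, -0.031631) = 0.070536
  k2 = f(0.870000, -0.011175) = 0.024920
  y ← -0.031631 + (0.29/2)·(0.070536 + 0.024920) = -0.017789
y(0.87) ≈ -0.0178

-0.0178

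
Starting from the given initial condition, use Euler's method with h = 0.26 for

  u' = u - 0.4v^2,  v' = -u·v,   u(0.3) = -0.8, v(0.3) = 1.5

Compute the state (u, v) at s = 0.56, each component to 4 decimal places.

Euler on (u,v): u_{n+1} = u_n + h·u', v_{n+1} = v_n + h·v'.
0.300000: (-0.800000, 1.500000); f=(-1.700000, 1.200000) → (-1.242000, 1.812000)
(u(0.56), v(0.56)) ≈ (-1.2420, 1.8120)

-1.2420, 1.8120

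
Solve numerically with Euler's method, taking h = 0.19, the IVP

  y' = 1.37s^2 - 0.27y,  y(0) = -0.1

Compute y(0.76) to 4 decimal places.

Euler: y_{n+1} = y_n + h·f(s_n, y_n).
s=0.000000, y=-0.100000: f=0.027000 → y ← -0.100000 + 0.19·0.027000 = -0.094870
s=0.190000, y=-0.094870: f=0.075072 → y ← -0.094870 + 0.19·0.075072 = -0.080606
s=0.380000, y=-0.080606: f=0.219592 → y ← -0.080606 + 0.19·0.219592 = -0.038884
s=0.570000, y=-0.038884: f=0.455612 → y ← -0.038884 + 0.19·0.455612 = 0.047682
y(0.76) ≈ 0.0477

0.0477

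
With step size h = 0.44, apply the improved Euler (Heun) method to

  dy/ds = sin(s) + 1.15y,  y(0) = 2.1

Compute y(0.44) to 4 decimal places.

3.5251

Heun: k1 = f(s_n, y_n); k2 = f(s_n + h, y_n + h·k1); y_{n+1} = y_n + (h/2)·(k1 + k2).
s=0.000000, y=2.100000:
  k1 = f(0.000000, 2.100000) = 2.415000
  k2 = f(0.440000, 3.162600) = 4.062929
  y ← 2.100000 + (0.44/2)·(2.415000 + 4.062929) = 3.525144
y(0.44) ≈ 3.5251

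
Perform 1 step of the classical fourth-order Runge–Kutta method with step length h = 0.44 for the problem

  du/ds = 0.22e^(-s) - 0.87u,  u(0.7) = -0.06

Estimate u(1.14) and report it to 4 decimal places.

-0.0091

RK4: k1 = f(s_n, u_n); k2 = f(s_n + h/2, u_n + (h/2)·k1); k3 = f(s_n + h/2, u_n + (h/2)·k2); k4 = f(s_n + h, u_n + h·k3); u_{n+1} = u_n + (h/6)·(k1 + 2k2 + 2k3 + k4).
s=0.700000, u=-0.060000:
  k1 = f(0.700000, -0.060000) = 0.161449
  k2 = f(0.920000, -0.024481) = 0.108973
  k3 = f(0.920000, -0.036026) = 0.119017
  k4 = f(1.140000, -0.007633) = 0.077001
  u ← -0.060000 + (0.44/6)·(k1 + 2k2 + 2k3 + k4) = -0.009075
u(1.14) ≈ -0.0091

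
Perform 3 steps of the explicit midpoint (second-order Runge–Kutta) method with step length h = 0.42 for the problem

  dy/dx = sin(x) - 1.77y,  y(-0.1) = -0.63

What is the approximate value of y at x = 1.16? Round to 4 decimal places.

Midpoint: k1 = f(x_n, y_n); k2 = f(x_n + h/2, y_n + (h/2)·k1); y_{n+1} = y_n + h·k2.
x=-0.100000, y=-0.630000:
  k1 = f(-0.100000, -0.630000) = 1.015267
  k2 = f(0.110000, -0.416794) = 0.847504
  y ← -0.630000 + 0.42·0.847504 = -0.274048
x=0.320000, y=-0.274048:
  k1 = f(0.320000, -0.274048) = 0.799632
  k2 = f(0.530000, -0.106126) = 0.693376
  y ← -0.274048 + 0.42·0.693376 = 0.017169
x=0.740000, y=0.017169:
  k1 = f(0.740000, 0.017169) = 0.643898
  k2 = f(0.950000, 0.152388) = 0.543689
  y ← 0.017169 + 0.42·0.543689 = 0.245519
y(1.16) ≈ 0.2455

0.2455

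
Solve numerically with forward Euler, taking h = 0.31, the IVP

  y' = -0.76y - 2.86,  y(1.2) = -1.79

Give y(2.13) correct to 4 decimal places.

-2.8819

Euler: y_{n+1} = y_n + h·f(x_n, y_n).
x=1.200000, y=-1.790000: f=-1.499600 → y ← -1.790000 + 0.31·(-1.499600) = -2.254876
x=1.510000, y=-2.254876: f=-1.146294 → y ← -2.254876 + 0.31·(-1.146294) = -2.610227
x=1.820000, y=-2.610227: f=-0.876227 → y ← -2.610227 + 0.31·(-0.876227) = -2.881858
y(2.13) ≈ -2.8819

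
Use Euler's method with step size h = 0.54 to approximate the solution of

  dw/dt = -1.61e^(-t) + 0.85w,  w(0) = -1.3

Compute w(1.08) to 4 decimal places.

-4.5424

Euler: w_{n+1} = w_n + h·f(t_n, w_n).
t=0.000000, w=-1.300000: f=-2.715000 → w ← -1.300000 + 0.54·(-2.715000) = -2.766100
t=0.540000, w=-2.766100: f=-3.289410 → w ← -2.766100 + 0.54·(-3.289410) = -4.542381
w(1.08) ≈ -4.5424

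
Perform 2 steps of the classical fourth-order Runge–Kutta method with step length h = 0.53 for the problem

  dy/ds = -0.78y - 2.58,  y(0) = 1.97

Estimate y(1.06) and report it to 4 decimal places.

RK4: k1 = f(s_n, y_n); k2 = f(s_n + h/2, y_n + (h/2)·k1); k3 = f(s_n + h/2, y_n + (h/2)·k2); k4 = f(s_n + h, y_n + h·k3); y_{n+1} = y_n + (h/6)·(k1 + 2k2 + 2k3 + k4).
s=0.000000, y=1.970000:
  k1 = f(0.000000, 1.970000) = -4.116600
  k2 = f(0.265000, 0.879101) = -3.265699
  k3 = f(0.265000, 1.104590) = -3.441580
  k4 = f(0.530000, 0.145963) = -2.693851
  y ← 1.970000 + (0.53/6)·(k1 + 2k2 + 2k3 + k4) = 0.183458
s=0.530000, y=0.183458:
  k1 = f(0.530000, 0.183458) = -2.723097
  k2 = f(0.795000, -0.538163) = -2.160233
  k3 = f(0.795000, -0.389004) = -2.276577
  k4 = f(1.060000, -1.023128) = -1.781960
  y ← 0.183458 + (0.53/6)·(k1 + 2k2 + 2k3 + k4) = -0.998325
y(1.06) ≈ -0.9983

-0.9983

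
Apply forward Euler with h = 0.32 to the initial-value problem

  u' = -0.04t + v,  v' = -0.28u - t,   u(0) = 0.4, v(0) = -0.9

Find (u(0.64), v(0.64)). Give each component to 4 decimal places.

Euler on (u,v): u_{n+1} = u_n + h·u', v_{n+1} = v_n + h·v'.
0.000000: (0.400000, -0.900000); f=(-0.900000, -0.112000) → (0.112000, -0.935840)
0.320000: (0.112000, -0.935840); f=(-0.948640, -0.351360) → (-0.191565, -1.048275)
(u(0.64), v(0.64)) ≈ (-0.1916, -1.0483)

-0.1916, -1.0483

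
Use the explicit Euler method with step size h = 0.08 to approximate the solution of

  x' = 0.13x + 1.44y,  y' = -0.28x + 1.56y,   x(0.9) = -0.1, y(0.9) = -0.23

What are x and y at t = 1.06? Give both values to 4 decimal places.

-0.1584, -0.2856

Euler on (x,y): x_{n+1} = x_n + h·x', y_{n+1} = y_n + h·y'.
0.900000: (-0.100000, -0.230000); f=(-0.344200, -0.330800) → (-0.127536, -0.256464)
0.980000: (-0.127536, -0.256464); f=(-0.385888, -0.364374) → (-0.158407, -0.285614)
(x(1.06), y(1.06)) ≈ (-0.1584, -0.2856)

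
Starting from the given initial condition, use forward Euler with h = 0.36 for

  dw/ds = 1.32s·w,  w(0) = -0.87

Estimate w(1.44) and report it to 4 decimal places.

-2.0692

Euler: w_{n+1} = w_n + h·f(s_n, w_n).
s=0.000000, w=-0.870000: f=0.000000 → w ← -0.870000 + 0.36·0.000000 = -0.870000
s=0.360000, w=-0.870000: f=-0.413424 → w ← -0.870000 + 0.36·(-0.413424) = -1.018833
s=0.720000, w=-1.018833: f=-0.968299 → w ← -1.018833 + 0.36·(-0.968299) = -1.367420
s=1.080000, w=-1.367420: f=-1.949394 → w ← -1.367420 + 0.36·(-1.949394) = -2.069202
w(1.44) ≈ -2.0692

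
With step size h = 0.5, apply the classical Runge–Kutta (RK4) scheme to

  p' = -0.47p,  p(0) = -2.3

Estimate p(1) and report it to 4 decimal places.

RK4: k1 = f(x_n, p_n); k2 = f(x_n + h/2, p_n + (h/2)·k1); k3 = f(x_n + h/2, p_n + (h/2)·k2); k4 = f(x_n + h, p_n + h·k3); p_{n+1} = p_n + (h/6)·(k1 + 2k2 + 2k3 + k4).
x=0.000000, p=-2.300000:
  k1 = f(0.000000, -2.300000) = 1.081000
  k2 = f(0.250000, -2.029750) = 0.953982
  k3 = f(0.250000, -2.061504) = 0.968907
  k4 = f(0.500000, -1.815546) = 0.853307
  p ← -2.300000 + (0.5/6)·(k1 + 2k2 + 2k3 + k4) = -1.818326
x=0.500000, p=-1.818326:
  k1 = f(0.500000, -1.818326) = 0.854613
  k2 = f(0.750000, -1.604673) = 0.754196
  k3 = f(0.750000, -1.629777) = 0.765995
  k4 = f(1.000000, -1.435329) = 0.674604
  p ← -1.818326 + (0.5/6)·(k1 + 2k2 + 2k3 + k4) = -1.437526
p(1) ≈ -1.4375

-1.4375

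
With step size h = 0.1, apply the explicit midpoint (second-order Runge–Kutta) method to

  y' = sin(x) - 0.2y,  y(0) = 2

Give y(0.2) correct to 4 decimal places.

1.9413

Midpoint: k1 = f(x_n, y_n); k2 = f(x_n + h/2, y_n + (h/2)·k1); y_{n+1} = y_n + h·k2.
x=0.000000, y=2.000000:
  k1 = f(0.000000, 2.000000) = -0.400000
  k2 = f(0.050000, 1.980000) = -0.346021
  y ← 2.000000 + 0.1·(-0.346021) = 1.965398
x=0.100000, y=1.965398:
  k1 = f(0.100000, 1.965398) = -0.293246
  k2 = f(0.150000, 1.950736) = -0.240709
  y ← 1.965398 + 0.1·(-0.240709) = 1.941327
y(0.2) ≈ 1.9413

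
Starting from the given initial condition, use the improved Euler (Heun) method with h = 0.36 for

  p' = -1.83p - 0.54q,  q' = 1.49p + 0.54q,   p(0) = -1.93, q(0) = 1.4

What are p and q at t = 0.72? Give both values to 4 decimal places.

-0.7240, 0.4763

Heun on (p,q): k1 = f(t_n, state_n); k2 = f(t_n + h, state_n + h·k1); state_{n+1} = state_n + (h/2)·(k1 + k2).
0.000000: (-1.930000, 1.400000)
  k1 = (2.775900, -2.119700)
  predictor → (-0.930676, 0.636908)
  k2 = (1.359207, -1.042777)
  → (-1.185681, 0.830754)
0.360000: (-1.185681, 0.830754)
  k1 = (1.721189, -1.318057)
  predictor → (-0.566053, 0.356254)
  k2 = (0.843500, -0.651042)
  → (-0.724037, 0.476316)
(p(0.72), q(0.72)) ≈ (-0.7240, 0.4763)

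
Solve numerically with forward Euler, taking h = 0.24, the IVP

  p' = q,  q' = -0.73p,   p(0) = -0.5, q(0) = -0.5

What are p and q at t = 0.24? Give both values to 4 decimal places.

Euler on (p,q): p_{n+1} = p_n + h·p', q_{n+1} = q_n + h·q'.
0.000000: (-0.500000, -0.500000); f=(-0.500000, 0.365000) → (-0.620000, -0.412400)
(p(0.24), q(0.24)) ≈ (-0.6200, -0.4124)

-0.6200, -0.4124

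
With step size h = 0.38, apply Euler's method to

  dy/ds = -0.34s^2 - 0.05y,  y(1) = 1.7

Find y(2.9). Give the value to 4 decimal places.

Euler: y_{n+1} = y_n + h·f(s_n, y_n).
s=1.000000, y=1.700000: f=-0.425000 → y ← 1.700000 + 0.38·(-0.425000) = 1.538500
s=1.380000, y=1.538500: f=-0.724421 → y ← 1.538500 + 0.38·(-0.724421) = 1.263220
s=1.760000, y=1.263220: f=-1.116345 → y ← 1.263220 + 0.38·(-1.116345) = 0.839009
s=2.140000, y=0.839009: f=-1.599014 → y ← 0.839009 + 0.38·(-1.599014) = 0.231383
s=2.520000, y=0.231383: f=-2.170705 → y ← 0.231383 + 0.38·(-2.170705) = -0.593485
y(2.9) ≈ -0.5935

-0.5935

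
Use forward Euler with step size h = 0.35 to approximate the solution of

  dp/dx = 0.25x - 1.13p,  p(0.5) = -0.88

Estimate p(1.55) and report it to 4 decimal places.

Euler: p_{n+1} = p_n + h·f(x_n, p_n).
x=0.500000, p=-0.880000: f=1.119400 → p ← -0.880000 + 0.35·1.119400 = -0.488210
x=0.850000, p=-0.488210: f=0.764177 → p ← -0.488210 + 0.35·0.764177 = -0.220748
x=1.200000, p=-0.220748: f=0.549445 → p ← -0.220748 + 0.35·0.549445 = -0.028442
p(1.55) ≈ -0.0284

-0.0284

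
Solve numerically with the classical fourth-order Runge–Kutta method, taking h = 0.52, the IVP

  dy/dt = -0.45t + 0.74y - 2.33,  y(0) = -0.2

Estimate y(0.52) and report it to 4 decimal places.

-1.8407

RK4: k1 = f(t_n, y_n); k2 = f(t_n + h/2, y_n + (h/2)·k1); k3 = f(t_n + h/2, y_n + (h/2)·k2); k4 = f(t_n + h, y_n + h·k3); y_{n+1} = y_n + (h/6)·(k1 + 2k2 + 2k3 + k4).
t=0.000000, y=-0.200000:
  k1 = f(0.000000, -0.200000) = -2.478000
  k2 = f(0.260000, -0.844280) = -3.071767
  k3 = f(0.260000, -0.998659) = -3.186008
  k4 = f(0.520000, -1.856724) = -3.937976
  y ← -0.200000 + (0.52/6)·(k1 + 2k2 + 2k3 + k4) = -1.840732
y(0.52) ≈ -1.8407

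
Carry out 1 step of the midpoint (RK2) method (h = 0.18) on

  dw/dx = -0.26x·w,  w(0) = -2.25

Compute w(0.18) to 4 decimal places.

-2.2405

Midpoint: k1 = f(x_n, w_n); k2 = f(x_n + h/2, w_n + (h/2)·k1); w_{n+1} = w_n + h·k2.
x=0.000000, w=-2.250000:
  k1 = f(0.000000, -2.250000) = 0.000000
  k2 = f(0.090000, -2.250000) = 0.052650
  w ← -2.250000 + 0.18·0.052650 = -2.240523
w(0.18) ≈ -2.2405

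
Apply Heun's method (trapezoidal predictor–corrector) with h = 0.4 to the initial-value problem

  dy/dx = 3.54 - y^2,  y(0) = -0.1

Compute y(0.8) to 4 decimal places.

Heun: k1 = f(x_n, y_n); k2 = f(x_n + h, y_n + h·k1); y_{n+1} = y_n + (h/2)·(k1 + k2).
x=0.000000, y=-0.100000:
  k1 = f(0.000000, -0.100000) = 3.530000
  k2 = f(0.400000, 1.312000) = 1.818656
  y ← -0.100000 + (0.4/2)·(3.530000 + 1.818656) = 0.969731
x=0.400000, y=0.969731:
  k1 = f(0.400000, 0.969731) = 2.599621
  k2 = f(0.800000, 2.009580) = -0.498411
  y ← 0.969731 + (0.4/2)·(2.599621 + (-0.498411)) = 1.389973
y(0.8) ≈ 1.3900

1.3900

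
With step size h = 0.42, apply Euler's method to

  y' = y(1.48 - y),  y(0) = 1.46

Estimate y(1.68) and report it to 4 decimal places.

Euler: y_{n+1} = y_n + h·f(x_n, y_n).
x=0.000000, y=1.460000: f=0.029200 → y ← 1.460000 + 0.42·0.029200 = 1.472264
x=0.420000, y=1.472264: f=0.011389 → y ← 1.472264 + 0.42·0.011389 = 1.477048
x=0.840000, y=1.477048: f=0.004361 → y ← 1.477048 + 0.42·0.004361 = 1.478879
x=1.260000, y=1.478879: f=0.001658 → y ← 1.478879 + 0.42·0.001658 = 1.479575
y(1.68) ≈ 1.4796

1.4796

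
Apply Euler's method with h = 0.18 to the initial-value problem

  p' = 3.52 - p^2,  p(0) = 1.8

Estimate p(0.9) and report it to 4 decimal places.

Euler: p_{n+1} = p_n + h·f(x_n, p_n).
x=0.000000, p=1.800000: f=0.280000 → p ← 1.800000 + 0.18·0.280000 = 1.850400
x=0.180000, p=1.850400: f=0.096020 → p ← 1.850400 + 0.18·0.096020 = 1.867684
x=0.360000, p=1.867684: f=0.031758 → p ← 1.867684 + 0.18·0.031758 = 1.873400
x=0.540000, p=1.873400: f=0.010372 → p ← 1.873400 + 0.18·0.010372 = 1.875267
x=0.720000, p=1.875267: f=0.003374 → p ← 1.875267 + 0.18·0.003374 = 1.875874
p(0.9) ≈ 1.8759

1.8759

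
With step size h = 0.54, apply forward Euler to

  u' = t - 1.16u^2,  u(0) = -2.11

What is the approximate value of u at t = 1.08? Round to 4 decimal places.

-19.6397

Euler: u_{n+1} = u_n + h·f(t_n, u_n).
t=0.000000, u=-2.110000: f=-5.164436 → u ← -2.110000 + 0.54·(-5.164436) = -4.898795
t=0.540000, u=-4.898795: f=-27.297908 → u ← -4.898795 + 0.54·(-27.297908) = -19.639666
u(1.08) ≈ -19.6397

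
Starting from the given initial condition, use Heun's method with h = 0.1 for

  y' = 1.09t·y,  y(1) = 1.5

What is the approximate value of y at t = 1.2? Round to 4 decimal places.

1.9054

Heun: k1 = f(t_n, y_n); k2 = f(t_n + h, y_n + h·k1); y_{n+1} = y_n + (h/2)·(k1 + k2).
t=1.000000, y=1.500000:
  k1 = f(1.000000, 1.500000) = 1.635000
  k2 = f(1.100000, 1.663500) = 1.994537
  y ← 1.500000 + (0.1/2)·(1.635000 + 1.994537) = 1.681477
t=1.100000, y=1.681477:
  k1 = f(1.100000, 1.681477) = 2.016091
  k2 = f(1.200000, 1.883086) = 2.463076
  y ← 1.681477 + (0.1/2)·(2.016091 + 2.463076) = 1.905435
y(1.2) ≈ 1.9054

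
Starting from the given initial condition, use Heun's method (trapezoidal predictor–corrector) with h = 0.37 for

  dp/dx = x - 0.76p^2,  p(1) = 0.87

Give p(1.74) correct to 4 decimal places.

Heun: k1 = f(x_n, p_n); k2 = f(x_n + h, p_n + h·k1); p_{n+1} = p_n + (h/2)·(k1 + k2).
x=1.000000, p=0.870000:
  k1 = f(1.000000, 0.870000) = 0.424756
  k2 = f(1.370000, 1.027160) = 0.568157
  p ← 0.870000 + (0.37/2)·(0.424756 + 0.568157) = 1.053689
x=1.370000, p=1.053689:
  k1 = f(1.370000, 1.053689) = 0.526202
  k2 = f(1.740000, 1.248384) = 0.555569
  p ← 1.053689 + (0.37/2)·(0.526202 + 0.555569) = 1.253817
p(1.74) ≈ 1.2538

1.2538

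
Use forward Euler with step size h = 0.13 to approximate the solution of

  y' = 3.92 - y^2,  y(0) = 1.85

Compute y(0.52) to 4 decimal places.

1.9722

Euler: y_{n+1} = y_n + h·f(x_n, y_n).
x=0.000000, y=1.850000: f=0.497500 → y ← 1.850000 + 0.13·0.497500 = 1.914675
x=0.130000, y=1.914675: f=0.254020 → y ← 1.914675 + 0.13·0.254020 = 1.947698
x=0.260000, y=1.947698: f=0.126474 → y ← 1.947698 + 0.13·0.126474 = 1.964139
x=0.390000, y=1.964139: f=0.062157 → y ← 1.964139 + 0.13·0.062157 = 1.972220
y(0.52) ≈ 1.9722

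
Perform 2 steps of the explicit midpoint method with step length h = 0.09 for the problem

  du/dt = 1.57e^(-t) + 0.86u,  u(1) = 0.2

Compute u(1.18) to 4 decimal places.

0.3366

Midpoint: k1 = f(t_n, u_n); k2 = f(t_n + h/2, u_n + (h/2)·k1); u_{n+1} = u_n + h·k2.
t=1.000000, u=0.200000:
  k1 = f(1.000000, 0.200000) = 0.749571
  k2 = f(1.045000, 0.233731) = 0.753165
  u ← 0.200000 + 0.09·0.753165 = 0.267785
t=1.090000, u=0.267785:
  k1 = f(1.090000, 0.267785) = 0.758155
  k2 = f(1.135000, 0.301902) = 0.764268
  u ← 0.267785 + 0.09·0.764268 = 0.336569
u(1.18) ≈ 0.3366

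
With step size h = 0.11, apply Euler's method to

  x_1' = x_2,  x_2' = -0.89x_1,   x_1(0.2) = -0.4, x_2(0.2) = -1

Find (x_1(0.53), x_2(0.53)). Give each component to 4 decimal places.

-0.7159, -0.8506

Euler on (x_1,x_2): x_1_{n+1} = x_1_n + h·x_1', x_2_{n+1} = x_2_n + h·x_2'.
0.200000: (-0.400000, -1.000000); f=(-1.000000, 0.356000) → (-0.510000, -0.960840)
0.310000: (-0.510000, -0.960840); f=(-0.960840, 0.453900) → (-0.615692, -0.910911)
0.420000: (-0.615692, -0.910911); f=(-0.910911, 0.547966) → (-0.715893, -0.850635)
(x_1(0.53), x_2(0.53)) ≈ (-0.7159, -0.8506)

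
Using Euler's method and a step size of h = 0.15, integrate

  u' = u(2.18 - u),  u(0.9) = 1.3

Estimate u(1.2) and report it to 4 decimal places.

1.6280

Euler: u_{n+1} = u_n + h·f(t_n, u_n).
t=0.900000, u=1.300000: f=1.144000 → u ← 1.300000 + 0.15·1.144000 = 1.471600
t=1.050000, u=1.471600: f=1.042481 → u ← 1.471600 + 0.15·1.042481 = 1.627972
u(1.2) ≈ 1.6280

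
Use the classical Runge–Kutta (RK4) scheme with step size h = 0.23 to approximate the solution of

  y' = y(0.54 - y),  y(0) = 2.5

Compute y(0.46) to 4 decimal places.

1.3903

RK4: k1 = f(s_n, y_n); k2 = f(s_n + h/2, y_n + (h/2)·k1); k3 = f(s_n + h/2, y_n + (h/2)·k2); k4 = f(s_n + h, y_n + h·k3); y_{n+1} = y_n + (h/6)·(k1 + 2k2 + 2k3 + k4).
s=0.000000, y=2.500000:
  k1 = f(0.000000, 2.500000) = -4.900000
  k2 = f(0.115000, 1.936500) = -2.704322
  k3 = f(0.115000, 2.189003) = -3.609672
  k4 = f(0.230000, 1.669775) = -1.886471
  y ← 2.500000 + (0.23/6)·(k1 + 2k2 + 2k3 + k4) = 1.755779
s=0.230000, y=1.755779:
  k1 = f(0.230000, 1.755779) = -2.134639
  k2 = f(0.345000, 1.510296) = -1.465433
  k3 = f(0.345000, 1.587254) = -1.662259
  k4 = f(0.460000, 1.373460) = -1.144723
  y ← 1.755779 + (0.23/6)·(k1 + 2k2 + 2k3 + k4) = 1.390280
y(0.46) ≈ 1.3903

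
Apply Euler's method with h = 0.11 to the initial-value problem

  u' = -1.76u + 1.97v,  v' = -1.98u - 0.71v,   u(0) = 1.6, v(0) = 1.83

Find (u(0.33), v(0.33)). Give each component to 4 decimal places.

1.5186, 0.4395

Euler on (u,v): u_{n+1} = u_n + h·u', v_{n+1} = v_n + h·v'.
0.000000: (1.600000, 1.830000); f=(0.789100, -4.467300) → (1.686801, 1.338597)
0.110000: (1.686801, 1.338597); f=(-0.331734, -4.290270) → (1.650310, 0.866667)
0.220000: (1.650310, 0.866667); f=(-1.197212, -3.882948) → (1.518617, 0.439543)
(u(0.33), v(0.33)) ≈ (1.5186, 0.4395)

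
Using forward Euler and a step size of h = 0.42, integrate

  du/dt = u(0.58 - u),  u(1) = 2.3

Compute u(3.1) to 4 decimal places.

Euler: u_{n+1} = u_n + h·f(t_n, u_n).
t=1.000000, u=2.300000: f=-3.956000 → u ← 2.300000 + 0.42·(-3.956000) = 0.638480
t=1.420000, u=0.638480: f=-0.037338 → u ← 0.638480 + 0.42·(-0.037338) = 0.622798
t=1.840000, u=0.622798: f=-0.026654 → u ← 0.622798 + 0.42·(-0.026654) = 0.611603
t=2.260000, u=0.611603: f=-0.019329 → u ← 0.611603 + 0.42·(-0.019329) = 0.603485
t=2.680000, u=0.603485: f=-0.014173 → u ← 0.603485 + 0.42·(-0.014173) = 0.597532
u(3.1) ≈ 0.5975

0.5975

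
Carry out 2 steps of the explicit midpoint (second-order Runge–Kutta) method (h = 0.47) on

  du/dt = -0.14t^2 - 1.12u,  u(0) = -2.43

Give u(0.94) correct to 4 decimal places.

Midpoint: k1 = f(t_n, u_n); k2 = f(t_n + h/2, u_n + (h/2)·k1); u_{n+1} = u_n + h·k2.
t=0.000000, u=-2.430000:
  k1 = f(0.000000, -2.430000) = 2.721600
  k2 = f(0.235000, -1.790424) = 1.997543
  u ← -2.430000 + 0.47·1.997543 = -1.491155
t=0.470000, u=-1.491155:
  k1 = f(0.470000, -1.491155) = 1.639167
  k2 = f(0.705000, -1.105950) = 1.169081
  u ← -1.491155 + 0.47·1.169081 = -0.941687
u(0.94) ≈ -0.9417

-0.9417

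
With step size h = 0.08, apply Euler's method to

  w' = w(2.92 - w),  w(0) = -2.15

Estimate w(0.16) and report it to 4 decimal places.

-4.4586

Euler: w_{n+1} = w_n + h·f(x_n, w_n).
x=0.000000, w=-2.150000: f=-10.900500 → w ← -2.150000 + 0.08·(-10.900500) = -3.022040
x=0.080000, w=-3.022040: f=-17.957083 → w ← -3.022040 + 0.08·(-17.957083) = -4.458607
w(0.16) ≈ -4.4586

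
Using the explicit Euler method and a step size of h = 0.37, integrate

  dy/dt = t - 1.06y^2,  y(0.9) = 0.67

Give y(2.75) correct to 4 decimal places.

1.5137

Euler: y_{n+1} = y_n + h·f(t_n, y_n).
t=0.900000, y=0.670000: f=0.424166 → y ← 0.670000 + 0.37·0.424166 = 0.826941
t=1.270000, y=0.826941: f=0.545138 → y ← 0.826941 + 0.37·0.545138 = 1.028642
t=1.640000, y=1.028642: f=0.518408 → y ← 1.028642 + 0.37·0.518408 = 1.220454
t=2.010000, y=1.220454: f=0.431123 → y ← 1.220454 + 0.37·0.431123 = 1.379969
t=2.380000, y=1.379969: f=0.361427 → y ← 1.379969 + 0.37·0.361427 = 1.513697
y(2.75) ≈ 1.5137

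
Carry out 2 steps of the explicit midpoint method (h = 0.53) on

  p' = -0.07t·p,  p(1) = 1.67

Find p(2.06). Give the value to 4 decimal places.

Midpoint: k1 = f(t_n, p_n); k2 = f(t_n + h/2, p_n + (h/2)·k1); p_{n+1} = p_n + h·k2.
t=1.000000, p=1.670000:
  k1 = f(1.000000, 1.670000) = -0.116900
  k2 = f(1.265000, 1.639021) = -0.145135
  p ← 1.670000 + 0.53·(-0.145135) = 1.593078
t=1.530000, p=1.593078:
  k1 = f(1.530000, 1.593078) = -0.170619
  k2 = f(1.795000, 1.547864) = -0.194489
  p ← 1.593078 + 0.53·(-0.194489) = 1.489999
p(2.06) ≈ 1.4900

1.4900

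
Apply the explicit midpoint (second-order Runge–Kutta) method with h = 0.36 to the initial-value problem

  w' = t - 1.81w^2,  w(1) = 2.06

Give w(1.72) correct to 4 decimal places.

1.9846

Midpoint: k1 = f(t_n, w_n); k2 = f(t_n + h/2, w_n + (h/2)·k1); w_{n+1} = w_n + h·k2.
t=1.000000, w=2.060000:
  k1 = f(1.000000, 2.060000) = -6.680916
  k2 = f(1.180000, 0.857435) = -0.150703
  w ← 2.060000 + 0.36·(-0.150703) = 2.005747
t=1.360000, w=2.005747:
  k1 = f(1.360000, 2.005747) = -5.921668
  k2 = f(1.540000, 0.939847) = -0.058795
  w ← 2.005747 + 0.36·(-0.058795) = 1.984581
w(1.72) ≈ 1.9846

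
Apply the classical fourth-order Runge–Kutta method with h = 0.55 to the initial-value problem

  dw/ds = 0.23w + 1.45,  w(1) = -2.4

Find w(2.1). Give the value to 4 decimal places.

RK4: k1 = f(s_n, w_n); k2 = f(s_n + h/2, w_n + (h/2)·k1); k3 = f(s_n + h/2, w_n + (h/2)·k2); k4 = f(s_n + h, w_n + h·k3); w_{n+1} = w_n + (h/6)·(k1 + 2k2 + 2k3 + k4).
s=1.000000, w=-2.400000:
  k1 = f(1.000000, -2.400000) = 0.898000
  k2 = f(1.275000, -2.153050) = 0.954798
  k3 = f(1.275000, -2.137430) = 0.958391
  k4 = f(1.550000, -1.872885) = 1.019236
  w ← -2.400000 + (0.55/6)·(k1 + 2k2 + 2k3 + k4) = -1.873502
s=1.550000, w=-1.873502:
  k1 = f(1.550000, -1.873502) = 1.019095
  k2 = f(1.825000, -1.593251) = 1.083552
  k3 = f(1.825000, -1.575525) = 1.087629
  k4 = f(2.100000, -1.275306) = 1.156680
  w ← -1.873502 + (0.55/6)·(k1 + 2k2 + 2k3 + k4) = -1.276006
w(2.1) ≈ -1.2760

-1.2760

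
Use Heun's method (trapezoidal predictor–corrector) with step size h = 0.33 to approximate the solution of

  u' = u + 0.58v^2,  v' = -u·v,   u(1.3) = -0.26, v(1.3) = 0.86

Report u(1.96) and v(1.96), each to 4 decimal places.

Heun on (u,v): k1 = f(t_n, state_n); k2 = f(t_n + h, state_n + h·k1); state_{n+1} = state_n + (h/2)·(k1 + k2).
1.300000: (-0.260000, 0.860000)
  k1 = (0.168968, 0.223600)
  predictor → (-0.204241, 0.933788)
  k2 = (0.301496, 0.190717)
  → (-0.182373, 0.928362)
1.630000: (-0.182373, 0.928362)
  k1 = (0.317503, 0.169309)
  predictor → (-0.077597, 0.984234)
  k2 = (0.484259, 0.076374)
  → (-0.050083, 0.968900)
(u(1.96), v(1.96)) ≈ (-0.0501, 0.9689)

-0.0501, 0.9689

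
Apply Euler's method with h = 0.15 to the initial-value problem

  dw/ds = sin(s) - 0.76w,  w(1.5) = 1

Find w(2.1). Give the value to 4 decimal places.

1.1064

Euler: w_{n+1} = w_n + h·f(s_n, w_n).
s=1.500000, w=1.000000: f=0.237495 → w ← 1.000000 + 0.15·0.237495 = 1.035624
s=1.650000, w=1.035624: f=0.209791 → w ← 1.035624 + 0.15·0.209791 = 1.067093
s=1.800000, w=1.067093: f=0.162857 → w ← 1.067093 + 0.15·0.162857 = 1.091521
s=1.950000, w=1.091521: f=0.099403 → w ← 1.091521 + 0.15·0.099403 = 1.106432
w(2.1) ≈ 1.1064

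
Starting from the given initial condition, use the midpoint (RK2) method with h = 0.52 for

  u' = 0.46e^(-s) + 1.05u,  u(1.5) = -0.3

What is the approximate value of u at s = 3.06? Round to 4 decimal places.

-1.2251

Midpoint: k1 = f(s_n, u_n); k2 = f(s_n + h/2, u_n + (h/2)·k1); u_{n+1} = u_n + h·k2.
s=1.500000, u=-0.300000:
  k1 = f(1.500000, -0.300000) = -0.212360
  k2 = f(1.760000, -0.355214) = -0.293834
  u ← -0.300000 + 0.52·(-0.293834) = -0.452794
s=2.020000, u=-0.452794:
  k1 = f(2.020000, -0.452794) = -0.414412
  k2 = f(2.280000, -0.560541) = -0.541517
  u ← -0.452794 + 0.52·(-0.541517) = -0.734382
s=2.540000, u=-0.734382:
  k1 = f(2.540000, -0.734382) = -0.734823
  k2 = f(2.800000, -0.925436) = -0.943735
  u ← -0.734382 + 0.52·(-0.943735) = -1.225125
u(3.06) ≈ -1.2251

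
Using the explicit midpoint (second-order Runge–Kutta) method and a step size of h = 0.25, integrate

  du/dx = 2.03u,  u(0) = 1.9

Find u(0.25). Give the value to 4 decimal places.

3.1089

Midpoint: k1 = f(x_n, u_n); k2 = f(x_n + h/2, u_n + (h/2)·k1); u_{n+1} = u_n + h·k2.
x=0.000000, u=1.900000:
  k1 = f(0.000000, 1.900000) = 3.857000
  k2 = f(0.125000, 2.382125) = 4.835714
  u ← 1.900000 + 0.25·4.835714 = 3.108928
u(0.25) ≈ 3.1089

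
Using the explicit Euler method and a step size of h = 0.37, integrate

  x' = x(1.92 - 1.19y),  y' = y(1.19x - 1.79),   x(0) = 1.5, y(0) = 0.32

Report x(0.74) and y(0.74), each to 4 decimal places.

3.6956, 0.4390

Euler on (x,y): x_{n+1} = x_n + h·x', y_{n+1} = y_n + h·y'.
0.000000: (1.500000, 0.320000); f=(2.308800, -0.001600) → (2.354256, 0.319408)
0.370000: (2.354256, 0.319408); f=(3.625329, 0.323102) → (3.695628, 0.438956)
(x(0.74), y(0.74)) ≈ (3.6956, 0.4390)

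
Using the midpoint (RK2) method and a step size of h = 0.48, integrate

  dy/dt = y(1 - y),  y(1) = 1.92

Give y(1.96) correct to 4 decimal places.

1.3352

Midpoint: k1 = f(t_n, y_n); k2 = f(t_n + h/2, y_n + (h/2)·k1); y_{n+1} = y_n + h·k2.
t=1.000000, y=1.920000:
  k1 = f(1.000000, 1.920000) = -1.766400
  k2 = f(1.240000, 1.496064) = -0.742143
  y ← 1.920000 + 0.48·(-0.742143) = 1.563771
t=1.480000, y=1.563771:
  k1 = f(1.480000, 1.563771) = -0.881609
  k2 = f(1.720000, 1.352185) = -0.476219
  y ← 1.563771 + 0.48·(-0.476219) = 1.335186
y(1.96) ≈ 1.3352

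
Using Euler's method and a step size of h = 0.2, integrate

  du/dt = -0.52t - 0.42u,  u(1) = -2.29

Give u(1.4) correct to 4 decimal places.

-2.1415

Euler: u_{n+1} = u_n + h·f(t_n, u_n).
t=1.000000, u=-2.290000: f=0.441800 → u ← -2.290000 + 0.2·0.441800 = -2.201640
t=1.200000, u=-2.201640: f=0.300689 → u ← -2.201640 + 0.2·0.300689 = -2.141502
u(1.4) ≈ -2.1415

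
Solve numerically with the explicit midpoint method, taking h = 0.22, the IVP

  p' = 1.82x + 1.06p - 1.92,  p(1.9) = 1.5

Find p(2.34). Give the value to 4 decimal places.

Midpoint: k1 = f(x_n, p_n); k2 = f(x_n + h/2, p_n + (h/2)·k1); p_{n+1} = p_n + h·k2.
x=1.900000, p=1.500000:
  k1 = f(1.900000, 1.500000) = 3.128000
  k2 = f(2.010000, 1.844080) = 3.692925
  p ← 1.500000 + 0.22·3.692925 = 2.312443
x=2.120000, p=2.312443:
  k1 = f(2.120000, 2.312443) = 4.389590
  k2 = f(2.230000, 2.795298) = 5.101616
  p ← 2.312443 + 0.22·5.101616 = 3.434799
p(2.34) ≈ 3.4348

3.4348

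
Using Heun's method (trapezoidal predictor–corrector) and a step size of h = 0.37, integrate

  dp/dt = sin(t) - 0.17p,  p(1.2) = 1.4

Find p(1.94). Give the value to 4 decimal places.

Heun: k1 = f(t_n, p_n); k2 = f(t_n + h, p_n + h·k1); p_{n+1} = p_n + (h/2)·(k1 + k2).
t=1.200000, p=1.400000:
  k1 = f(1.200000, 1.400000) = 0.694039
  k2 = f(1.570000, 1.656794) = 0.718345
  p ← 1.400000 + (0.37/2)·(0.694039 + 0.718345) = 1.661291
t=1.570000, p=1.661291:
  k1 = f(1.570000, 1.661291) = 0.717580
  k2 = f(1.940000, 1.926796) = 0.605060
  p ← 1.661291 + (0.37/2)·(0.717580 + 0.605060) = 1.905979
p(1.94) ≈ 1.9060

1.9060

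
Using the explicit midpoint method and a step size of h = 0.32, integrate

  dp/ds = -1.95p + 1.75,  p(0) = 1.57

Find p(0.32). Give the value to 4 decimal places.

Midpoint: k1 = f(s_n, p_n); k2 = f(s_n + h/2, p_n + (h/2)·k1); p_{n+1} = p_n + h·k2.
s=0.000000, p=1.570000:
  k1 = f(0.000000, 1.570000) = -1.311500
  k2 = f(0.160000, 1.360160) = -0.902312
  p ← 1.570000 + 0.32·(-0.902312) = 1.281260
p(0.32) ≈ 1.2813

1.2813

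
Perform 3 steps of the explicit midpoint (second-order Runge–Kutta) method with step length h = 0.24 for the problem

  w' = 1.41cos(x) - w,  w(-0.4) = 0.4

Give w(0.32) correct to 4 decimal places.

Midpoint: k1 = f(x_n, w_n); k2 = f(x_n + h/2, w_n + (h/2)·k1); w_{n+1} = w_n + h·k2.
x=-0.400000, w=0.400000:
  k1 = f(-0.400000, 0.400000) = 0.898696
  k2 = f(-0.280000, 0.507844) = 0.847245
  w ← 0.400000 + 0.24·0.847245 = 0.603339
x=-0.160000, w=0.603339:
  k1 = f(-0.160000, 0.603339) = 0.788652
  k2 = f(-0.040000, 0.697977) = 0.710895
  w ← 0.603339 + 0.24·0.710895 = 0.773954
x=0.080000, w=0.773954:
  k1 = f(0.080000, 0.773954) = 0.631537
  k2 = f(0.200000, 0.849738) = 0.532156
  w ← 0.773954 + 0.24·0.532156 = 0.901671
w(0.32) ≈ 0.9017

0.9017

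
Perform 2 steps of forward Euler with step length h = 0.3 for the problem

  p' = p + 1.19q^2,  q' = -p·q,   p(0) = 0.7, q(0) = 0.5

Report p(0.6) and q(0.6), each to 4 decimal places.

1.3547, 0.2766

Euler on (p,q): p_{n+1} = p_n + h·p', q_{n+1} = q_n + h·q'.
0.000000: (0.700000, 0.500000); f=(0.997500, -0.350000) → (0.999250, 0.395000)
0.300000: (0.999250, 0.395000); f=(1.184920, -0.394704) → (1.354726, 0.276589)
(p(0.6), q(0.6)) ≈ (1.3547, 0.2766)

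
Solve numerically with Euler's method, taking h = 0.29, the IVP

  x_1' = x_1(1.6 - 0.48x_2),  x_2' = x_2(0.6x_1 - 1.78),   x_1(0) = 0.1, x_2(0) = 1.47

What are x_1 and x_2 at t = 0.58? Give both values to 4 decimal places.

0.1715, 0.3726

Euler on (x_1,x_2): x_1_{n+1} = x_1_n + h·x_1', x_2_{n+1} = x_2_n + h·x_2'.
0.000000: (0.100000, 1.470000); f=(0.089440, -2.528400) → (0.125938, 0.736764)
0.290000: (0.125938, 0.736764); f=(0.156963, -1.255768) → (0.171457, 0.372591)
(x_1(0.58), x_2(0.58)) ≈ (0.1715, 0.3726)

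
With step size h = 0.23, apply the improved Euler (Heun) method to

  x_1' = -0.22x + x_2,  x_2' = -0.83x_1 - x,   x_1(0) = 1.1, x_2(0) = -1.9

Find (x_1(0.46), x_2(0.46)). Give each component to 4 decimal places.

Heun on (x_1,x_2): k1 = f(x_n, state_n); k2 = f(x_n + h, state_n + h·k1); state_{n+1} = state_n + (h/2)·(k1 + k2).
0.000000: (1.100000, -1.900000)
  k1 = (-1.900000, -0.913000)
  predictor → (0.663000, -2.109990)
  k2 = (-2.160590, -0.780290)
  → (0.633032, -2.094728)
0.230000: (0.633032, -2.094728)
  k1 = (-2.145328, -0.755417)
  predictor → (0.139607, -2.268474)
  k2 = (-2.369674, -0.575874)
  → (0.113807, -2.247827)
(x_1(0.46), x_2(0.46)) ≈ (0.1138, -2.2478)

0.1138, -2.2478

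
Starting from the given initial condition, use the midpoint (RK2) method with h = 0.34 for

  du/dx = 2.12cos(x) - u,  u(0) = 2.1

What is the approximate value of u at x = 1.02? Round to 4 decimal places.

1.8286

Midpoint: k1 = f(x_n, u_n); k2 = f(x_n + h/2, u_n + (h/2)·k1); u_{n+1} = u_n + h·k2.
x=0.000000, u=2.100000:
  k1 = f(0.000000, 2.100000) = 0.020000
  k2 = f(0.170000, 2.103400) = -0.013960
  u ← 2.100000 + 0.34·(-0.013960) = 2.095253
x=0.340000, u=2.095253:
  k1 = f(0.340000, 2.095253) = -0.096614
  k2 = f(0.510000, 2.078829) = -0.228611
  u ← 2.095253 + 0.34·(-0.228611) = 2.017526
x=0.680000, u=2.017526:
  k1 = f(0.680000, 2.017526) = -0.369072
  k2 = f(0.850000, 1.954784) = -0.555619
  u ← 2.017526 + 0.34·(-0.555619) = 1.828615
u(1.02) ≈ 1.8286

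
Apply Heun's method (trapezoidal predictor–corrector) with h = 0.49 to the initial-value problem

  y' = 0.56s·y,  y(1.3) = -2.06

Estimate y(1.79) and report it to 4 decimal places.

Heun: k1 = f(s_n, y_n); k2 = f(s_n + h, y_n + h·k1); y_{n+1} = y_n + (h/2)·(k1 + k2).
s=1.300000, y=-2.060000:
  k1 = f(1.300000, -2.060000) = -1.499680
  k2 = f(1.790000, -2.794843) = -2.801551
  y ← -2.060000 + (0.49/2)·(-1.499680 + (-2.801551)) = -3.113802
y(1.79) ≈ -3.1138

-3.1138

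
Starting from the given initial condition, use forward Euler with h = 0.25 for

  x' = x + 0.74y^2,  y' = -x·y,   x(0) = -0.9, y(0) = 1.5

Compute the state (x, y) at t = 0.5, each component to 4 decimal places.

Euler on (x,y): x_{n+1} = x_n + h·x', y_{n+1} = y_n + h·y'.
0.000000: (-0.900000, 1.500000); f=(0.765000, 1.350000) → (-0.708750, 1.837500)
0.250000: (-0.708750, 1.837500); f=(1.789791, 1.302328) → (-0.261302, 2.163082)
(x(0.5), y(0.5)) ≈ (-0.2613, 2.1631)

-0.2613, 2.1631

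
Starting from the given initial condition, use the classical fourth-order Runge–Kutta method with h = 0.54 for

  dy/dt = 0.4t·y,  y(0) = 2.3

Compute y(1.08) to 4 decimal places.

RK4: k1 = f(t_n, y_n); k2 = f(t_n + h/2, y_n + (h/2)·k1); k3 = f(t_n + h/2, y_n + (h/2)·k2); k4 = f(t_n + h, y_n + h·k3); y_{n+1} = y_n + (h/6)·(k1 + 2k2 + 2k3 + k4).
t=0.000000, y=2.300000:
  k1 = f(0.000000, 2.300000) = 0.000000
  k2 = f(0.270000, 2.300000) = 0.248400
  k3 = f(0.270000, 2.367068) = 0.255643
  k4 = f(0.540000, 2.438047) = 0.526618
  y ← 2.300000 + (0.54/6)·(k1 + 2k2 + 2k3 + k4) = 2.438123
t=0.540000, y=2.438123:
  k1 = f(0.540000, 2.438123) = 0.526635
  k2 = f(0.810000, 2.580315) = 0.836022
  k3 = f(0.810000, 2.663849) = 0.863087
  k4 = f(1.080000, 2.904191) = 1.254610
  y ← 2.438123 + (0.54/6)·(k1 + 2k2 + 2k3 + k4) = 2.904275
y(1.08) ≈ 2.9043

2.9043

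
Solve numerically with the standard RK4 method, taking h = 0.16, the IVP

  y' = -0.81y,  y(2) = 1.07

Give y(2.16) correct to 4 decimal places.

0.9399

RK4: k1 = f(x_n, y_n); k2 = f(x_n + h/2, y_n + (h/2)·k1); k3 = f(x_n + h/2, y_n + (h/2)·k2); k4 = f(x_n + h, y_n + h·k3); y_{n+1} = y_n + (h/6)·(k1 + 2k2 + 2k3 + k4).
x=2.000000, y=1.070000:
  k1 = f(2.000000, 1.070000) = -0.866700
  k2 = f(2.080000, 1.000664) = -0.810538
  k3 = f(2.080000, 1.005157) = -0.814177
  k4 = f(2.160000, 0.939732) = -0.761183
  y ← 1.070000 + (0.16/6)·(k1 + 2k2 + 2k3 + k4) = 0.939938
y(2.16) ≈ 0.9399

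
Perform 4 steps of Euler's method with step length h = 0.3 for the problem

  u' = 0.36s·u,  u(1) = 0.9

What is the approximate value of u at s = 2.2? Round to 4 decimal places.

1.6074

Euler: u_{n+1} = u_n + h·f(s_n, u_n).
s=1.000000, u=0.900000: f=0.324000 → u ← 0.900000 + 0.3·0.324000 = 0.997200
s=1.300000, u=0.997200: f=0.466690 → u ← 0.997200 + 0.3·0.466690 = 1.137207
s=1.600000, u=1.137207: f=0.655031 → u ← 1.137207 + 0.3·0.655031 = 1.333716
s=1.900000, u=1.333716: f=0.912262 → u ← 1.333716 + 0.3·0.912262 = 1.607395
u(2.2) ≈ 1.6074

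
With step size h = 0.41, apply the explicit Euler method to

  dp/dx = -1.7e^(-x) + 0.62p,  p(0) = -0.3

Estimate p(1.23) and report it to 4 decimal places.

Euler: p_{n+1} = p_n + h·f(x_n, p_n).
x=0.000000, p=-0.300000: f=-1.886000 → p ← -0.300000 + 0.41·(-1.886000) = -1.073260
x=0.410000, p=-1.073260: f=-1.793627 → p ← -1.073260 + 0.41·(-1.793627) = -1.808647
x=0.820000, p=-1.808647: f=-1.870095 → p ← -1.808647 + 0.41·(-1.870095) = -2.575386
p(1.23) ≈ -2.5754

-2.5754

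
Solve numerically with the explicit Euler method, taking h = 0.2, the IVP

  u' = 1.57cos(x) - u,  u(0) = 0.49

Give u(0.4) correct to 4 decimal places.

0.8725

Euler: u_{n+1} = u_n + h·f(x_n, u_n).
x=0.000000, u=0.490000: f=1.080000 → u ← 0.490000 + 0.2·1.080000 = 0.706000
x=0.200000, u=0.706000: f=0.832705 → u ← 0.706000 + 0.2·0.832705 = 0.872541
u(0.4) ≈ 0.8725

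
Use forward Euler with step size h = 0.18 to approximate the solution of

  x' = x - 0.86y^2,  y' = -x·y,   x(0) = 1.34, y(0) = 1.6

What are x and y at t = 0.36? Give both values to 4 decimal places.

Euler on (x,y): x_{n+1} = x_n + h·x', y_{n+1} = y_n + h·y'.
0.000000: (1.340000, 1.600000); f=(-0.861600, -2.144000) → (1.184912, 1.214080)
0.180000: (1.184912, 1.214080); f=(-0.082720, -1.438578) → (1.170022, 0.955136)
(x(0.36), y(0.36)) ≈ (1.1700, 0.9551)

1.1700, 0.9551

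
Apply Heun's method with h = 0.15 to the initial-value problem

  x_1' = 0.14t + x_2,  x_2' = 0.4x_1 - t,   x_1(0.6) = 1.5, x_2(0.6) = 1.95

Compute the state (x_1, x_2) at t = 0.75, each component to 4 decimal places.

1.8067, 1.9479

Heun on (x_1,x_2): k1 = f(t_n, state_n); k2 = f(t_n + h, state_n + h·k1); state_{n+1} = state_n + (h/2)·(k1 + k2).
0.600000: (1.500000, 1.950000)
  k1 = (2.034000, 0.000000)
  predictor → (1.805100, 1.950000)
  k2 = (2.055000, -0.027960)
  → (1.806675, 1.947903)
(x_1(0.75), x_2(0.75)) ≈ (1.8067, 1.9479)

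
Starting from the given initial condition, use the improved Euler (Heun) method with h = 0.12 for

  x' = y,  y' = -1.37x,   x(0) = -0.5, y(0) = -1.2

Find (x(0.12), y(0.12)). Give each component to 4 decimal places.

Heun on (x,y): k1 = f(s_n, state_n); k2 = f(s_n + h, state_n + h·k1); state_{n+1} = state_n + (h/2)·(k1 + k2).
0.000000: (-0.500000, -1.200000)
  k1 = (-1.200000, 0.685000)
  predictor → (-0.644000, -1.117800)
  k2 = (-1.117800, 0.882280)
  → (-0.639068, -1.105963)
(x(0.12), y(0.12)) ≈ (-0.6391, -1.1060)

-0.6391, -1.1060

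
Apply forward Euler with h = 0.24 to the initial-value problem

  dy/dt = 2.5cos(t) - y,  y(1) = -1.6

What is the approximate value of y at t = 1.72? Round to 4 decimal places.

Euler: y_{n+1} = y_n + h·f(t_n, y_n).
t=1.000000, y=-1.600000: f=2.950756 → y ← -1.600000 + 0.24·2.950756 = -0.891819
t=1.240000, y=-0.891819: f=1.703809 → y ← -0.891819 + 0.24·1.703809 = -0.482904
t=1.480000, y=-0.482904: f=0.709583 → y ← -0.482904 + 0.24·0.709583 = -0.312604
y(1.72) ≈ -0.3126

-0.3126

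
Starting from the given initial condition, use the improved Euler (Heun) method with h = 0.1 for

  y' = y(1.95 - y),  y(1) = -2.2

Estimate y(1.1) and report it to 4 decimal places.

Heun: k1 = f(t_n, y_n); k2 = f(t_n + h, y_n + h·k1); y_{n+1} = y_n + (h/2)·(k1 + k2).
t=1.000000, y=-2.200000:
  k1 = f(1.000000, -2.200000) = -9.130000
  k2 = f(1.100000, -3.113000) = -15.761119
  y ← -2.200000 + (0.1/2)·(-9.130000 + (-15.761119)) = -3.444556
y(1.1) ≈ -3.4446

-3.4446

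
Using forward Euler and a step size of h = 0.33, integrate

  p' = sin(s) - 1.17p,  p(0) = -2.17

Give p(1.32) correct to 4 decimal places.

Euler: p_{n+1} = p_n + h·f(s_n, p_n).
s=0.000000, p=-2.170000: f=2.538900 → p ← -2.170000 + 0.33·2.538900 = -1.332163
s=0.330000, p=-1.332163: f=1.882674 → p ← -1.332163 + 0.33·1.882674 = -0.710881
s=0.660000, p=-0.710881: f=1.444847 → p ← -0.710881 + 0.33·1.444847 = -0.234081
s=0.990000, p=-0.234081: f=1.109901 → p ← -0.234081 + 0.33·1.109901 = 0.132186
p(1.32) ≈ 0.1322

0.1322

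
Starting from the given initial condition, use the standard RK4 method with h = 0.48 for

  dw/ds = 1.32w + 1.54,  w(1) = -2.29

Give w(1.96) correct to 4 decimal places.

-5.1515

RK4: k1 = f(s_n, w_n); k2 = f(s_n + h/2, w_n + (h/2)·k1); k3 = f(s_n + h/2, w_n + (h/2)·k2); k4 = f(s_n + h, w_n + h·k3); w_{n+1} = w_n + (h/6)·(k1 + 2k2 + 2k3 + k4).
s=1.000000, w=-2.290000:
  k1 = f(1.000000, -2.290000) = -1.482800
  k2 = f(1.240000, -2.645872) = -1.952551
  k3 = f(1.240000, -2.758612) = -2.101368
  k4 = f(1.480000, -3.298657) = -2.814227
  w ← -2.290000 + (0.48/6)·(k1 + 2k2 + 2k3 + k4) = -3.282389
s=1.480000, w=-3.282389:
  k1 = f(1.480000, -3.282389) = -2.792754
  k2 = f(1.720000, -3.952650) = -3.677498
  k3 = f(1.720000, -4.164989) = -3.957785
  k4 = f(1.960000, -5.182126) = -5.300406
  w ← -3.282389 + (0.48/6)·(k1 + 2k2 + 2k3 + k4) = -5.151487
w(1.96) ≈ -5.1515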